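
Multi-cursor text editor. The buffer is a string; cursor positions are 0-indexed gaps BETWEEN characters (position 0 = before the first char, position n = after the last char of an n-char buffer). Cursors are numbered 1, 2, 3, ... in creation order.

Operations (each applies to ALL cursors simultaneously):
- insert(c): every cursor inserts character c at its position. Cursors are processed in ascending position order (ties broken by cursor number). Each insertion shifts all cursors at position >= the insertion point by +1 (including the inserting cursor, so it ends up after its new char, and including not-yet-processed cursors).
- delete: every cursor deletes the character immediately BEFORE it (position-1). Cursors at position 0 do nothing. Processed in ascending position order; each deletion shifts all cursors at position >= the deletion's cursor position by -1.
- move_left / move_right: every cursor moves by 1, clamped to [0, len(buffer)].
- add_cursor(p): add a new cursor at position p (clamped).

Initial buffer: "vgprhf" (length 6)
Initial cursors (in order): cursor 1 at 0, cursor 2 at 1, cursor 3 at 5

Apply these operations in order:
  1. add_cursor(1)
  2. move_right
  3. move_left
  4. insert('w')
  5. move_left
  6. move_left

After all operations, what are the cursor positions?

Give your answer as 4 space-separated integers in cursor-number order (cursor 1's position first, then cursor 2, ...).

After op 1 (add_cursor(1)): buffer="vgprhf" (len 6), cursors c1@0 c2@1 c4@1 c3@5, authorship ......
After op 2 (move_right): buffer="vgprhf" (len 6), cursors c1@1 c2@2 c4@2 c3@6, authorship ......
After op 3 (move_left): buffer="vgprhf" (len 6), cursors c1@0 c2@1 c4@1 c3@5, authorship ......
After op 4 (insert('w')): buffer="wvwwgprhwf" (len 10), cursors c1@1 c2@4 c4@4 c3@9, authorship 1.24....3.
After op 5 (move_left): buffer="wvwwgprhwf" (len 10), cursors c1@0 c2@3 c4@3 c3@8, authorship 1.24....3.
After op 6 (move_left): buffer="wvwwgprhwf" (len 10), cursors c1@0 c2@2 c4@2 c3@7, authorship 1.24....3.

Answer: 0 2 7 2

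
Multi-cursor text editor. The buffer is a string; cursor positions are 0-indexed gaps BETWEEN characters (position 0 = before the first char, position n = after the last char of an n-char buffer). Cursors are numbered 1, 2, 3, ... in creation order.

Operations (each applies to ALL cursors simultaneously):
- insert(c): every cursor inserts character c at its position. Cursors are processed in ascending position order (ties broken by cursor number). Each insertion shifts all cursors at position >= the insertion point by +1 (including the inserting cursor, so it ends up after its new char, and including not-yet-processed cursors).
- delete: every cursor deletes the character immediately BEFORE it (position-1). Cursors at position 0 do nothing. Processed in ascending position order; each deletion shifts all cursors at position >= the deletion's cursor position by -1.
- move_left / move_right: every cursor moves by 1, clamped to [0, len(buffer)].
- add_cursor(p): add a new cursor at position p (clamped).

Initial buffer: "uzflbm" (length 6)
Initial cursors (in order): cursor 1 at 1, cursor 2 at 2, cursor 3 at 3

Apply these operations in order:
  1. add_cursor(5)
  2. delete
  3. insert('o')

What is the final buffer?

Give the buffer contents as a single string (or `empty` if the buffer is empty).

Answer: ooolom

Derivation:
After op 1 (add_cursor(5)): buffer="uzflbm" (len 6), cursors c1@1 c2@2 c3@3 c4@5, authorship ......
After op 2 (delete): buffer="lm" (len 2), cursors c1@0 c2@0 c3@0 c4@1, authorship ..
After op 3 (insert('o')): buffer="ooolom" (len 6), cursors c1@3 c2@3 c3@3 c4@5, authorship 123.4.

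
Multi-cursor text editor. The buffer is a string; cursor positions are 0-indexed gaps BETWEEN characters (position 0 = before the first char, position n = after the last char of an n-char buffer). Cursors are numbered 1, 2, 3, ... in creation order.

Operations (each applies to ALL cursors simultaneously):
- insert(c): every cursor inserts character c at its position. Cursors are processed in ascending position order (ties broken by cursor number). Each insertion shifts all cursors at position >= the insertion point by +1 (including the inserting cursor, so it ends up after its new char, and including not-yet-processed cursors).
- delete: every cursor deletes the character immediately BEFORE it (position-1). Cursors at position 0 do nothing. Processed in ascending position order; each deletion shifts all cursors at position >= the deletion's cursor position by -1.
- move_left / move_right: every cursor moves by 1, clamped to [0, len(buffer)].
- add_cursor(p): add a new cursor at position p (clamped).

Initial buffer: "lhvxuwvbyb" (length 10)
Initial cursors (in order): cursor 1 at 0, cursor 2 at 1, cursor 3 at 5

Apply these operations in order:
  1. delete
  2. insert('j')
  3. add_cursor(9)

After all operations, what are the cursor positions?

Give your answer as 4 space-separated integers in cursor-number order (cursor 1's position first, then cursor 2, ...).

After op 1 (delete): buffer="hvxwvbyb" (len 8), cursors c1@0 c2@0 c3@3, authorship ........
After op 2 (insert('j')): buffer="jjhvxjwvbyb" (len 11), cursors c1@2 c2@2 c3@6, authorship 12...3.....
After op 3 (add_cursor(9)): buffer="jjhvxjwvbyb" (len 11), cursors c1@2 c2@2 c3@6 c4@9, authorship 12...3.....

Answer: 2 2 6 9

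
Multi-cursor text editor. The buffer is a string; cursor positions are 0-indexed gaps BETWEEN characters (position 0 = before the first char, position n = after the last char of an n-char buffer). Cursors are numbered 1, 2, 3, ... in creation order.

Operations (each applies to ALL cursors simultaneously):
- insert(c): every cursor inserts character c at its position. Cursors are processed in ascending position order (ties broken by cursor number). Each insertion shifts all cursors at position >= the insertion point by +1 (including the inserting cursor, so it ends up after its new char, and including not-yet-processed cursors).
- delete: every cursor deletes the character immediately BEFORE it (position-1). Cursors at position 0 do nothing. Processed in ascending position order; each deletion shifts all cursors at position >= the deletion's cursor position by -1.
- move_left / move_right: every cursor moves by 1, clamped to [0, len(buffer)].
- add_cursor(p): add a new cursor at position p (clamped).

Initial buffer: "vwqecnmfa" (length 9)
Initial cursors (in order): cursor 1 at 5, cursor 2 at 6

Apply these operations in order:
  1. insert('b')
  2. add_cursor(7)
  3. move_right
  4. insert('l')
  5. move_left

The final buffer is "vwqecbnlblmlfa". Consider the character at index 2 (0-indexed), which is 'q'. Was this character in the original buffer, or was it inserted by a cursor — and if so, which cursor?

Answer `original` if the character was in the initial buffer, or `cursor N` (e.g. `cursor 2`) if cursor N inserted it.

After op 1 (insert('b')): buffer="vwqecbnbmfa" (len 11), cursors c1@6 c2@8, authorship .....1.2...
After op 2 (add_cursor(7)): buffer="vwqecbnbmfa" (len 11), cursors c1@6 c3@7 c2@8, authorship .....1.2...
After op 3 (move_right): buffer="vwqecbnbmfa" (len 11), cursors c1@7 c3@8 c2@9, authorship .....1.2...
After op 4 (insert('l')): buffer="vwqecbnlblmlfa" (len 14), cursors c1@8 c3@10 c2@12, authorship .....1.123.2..
After op 5 (move_left): buffer="vwqecbnlblmlfa" (len 14), cursors c1@7 c3@9 c2@11, authorship .....1.123.2..
Authorship (.=original, N=cursor N): . . . . . 1 . 1 2 3 . 2 . .
Index 2: author = original

Answer: original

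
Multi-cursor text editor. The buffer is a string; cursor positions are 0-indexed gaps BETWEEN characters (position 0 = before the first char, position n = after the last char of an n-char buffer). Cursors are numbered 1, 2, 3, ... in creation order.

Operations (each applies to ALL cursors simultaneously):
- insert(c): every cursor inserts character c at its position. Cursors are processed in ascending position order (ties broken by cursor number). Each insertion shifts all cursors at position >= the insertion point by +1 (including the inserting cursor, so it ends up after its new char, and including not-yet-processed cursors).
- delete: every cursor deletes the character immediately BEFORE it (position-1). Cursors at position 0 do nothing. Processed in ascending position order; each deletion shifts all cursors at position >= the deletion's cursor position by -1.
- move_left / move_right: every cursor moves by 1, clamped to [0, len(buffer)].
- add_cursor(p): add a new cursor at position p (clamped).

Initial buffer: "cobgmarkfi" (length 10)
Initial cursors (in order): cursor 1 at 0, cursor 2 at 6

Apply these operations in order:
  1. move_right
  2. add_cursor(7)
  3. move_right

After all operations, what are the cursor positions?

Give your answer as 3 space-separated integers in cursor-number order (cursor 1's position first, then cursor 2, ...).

Answer: 2 8 8

Derivation:
After op 1 (move_right): buffer="cobgmarkfi" (len 10), cursors c1@1 c2@7, authorship ..........
After op 2 (add_cursor(7)): buffer="cobgmarkfi" (len 10), cursors c1@1 c2@7 c3@7, authorship ..........
After op 3 (move_right): buffer="cobgmarkfi" (len 10), cursors c1@2 c2@8 c3@8, authorship ..........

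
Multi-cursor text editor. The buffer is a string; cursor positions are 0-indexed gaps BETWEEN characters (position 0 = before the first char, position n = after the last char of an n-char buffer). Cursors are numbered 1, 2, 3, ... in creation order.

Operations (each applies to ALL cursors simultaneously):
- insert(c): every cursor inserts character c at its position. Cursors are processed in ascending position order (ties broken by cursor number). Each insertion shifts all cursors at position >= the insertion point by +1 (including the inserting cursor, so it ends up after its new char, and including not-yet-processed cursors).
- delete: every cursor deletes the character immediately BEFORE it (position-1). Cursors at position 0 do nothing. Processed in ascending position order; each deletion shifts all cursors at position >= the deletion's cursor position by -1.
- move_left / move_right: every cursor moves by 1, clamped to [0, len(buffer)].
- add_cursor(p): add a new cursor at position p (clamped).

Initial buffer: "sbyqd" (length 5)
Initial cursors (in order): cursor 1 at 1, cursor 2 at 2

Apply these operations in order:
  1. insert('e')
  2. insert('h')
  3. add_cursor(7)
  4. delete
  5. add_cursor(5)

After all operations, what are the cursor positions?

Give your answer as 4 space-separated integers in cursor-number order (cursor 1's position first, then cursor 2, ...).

After op 1 (insert('e')): buffer="sebeyqd" (len 7), cursors c1@2 c2@4, authorship .1.2...
After op 2 (insert('h')): buffer="sehbehyqd" (len 9), cursors c1@3 c2@6, authorship .11.22...
After op 3 (add_cursor(7)): buffer="sehbehyqd" (len 9), cursors c1@3 c2@6 c3@7, authorship .11.22...
After op 4 (delete): buffer="sebeqd" (len 6), cursors c1@2 c2@4 c3@4, authorship .1.2..
After op 5 (add_cursor(5)): buffer="sebeqd" (len 6), cursors c1@2 c2@4 c3@4 c4@5, authorship .1.2..

Answer: 2 4 4 5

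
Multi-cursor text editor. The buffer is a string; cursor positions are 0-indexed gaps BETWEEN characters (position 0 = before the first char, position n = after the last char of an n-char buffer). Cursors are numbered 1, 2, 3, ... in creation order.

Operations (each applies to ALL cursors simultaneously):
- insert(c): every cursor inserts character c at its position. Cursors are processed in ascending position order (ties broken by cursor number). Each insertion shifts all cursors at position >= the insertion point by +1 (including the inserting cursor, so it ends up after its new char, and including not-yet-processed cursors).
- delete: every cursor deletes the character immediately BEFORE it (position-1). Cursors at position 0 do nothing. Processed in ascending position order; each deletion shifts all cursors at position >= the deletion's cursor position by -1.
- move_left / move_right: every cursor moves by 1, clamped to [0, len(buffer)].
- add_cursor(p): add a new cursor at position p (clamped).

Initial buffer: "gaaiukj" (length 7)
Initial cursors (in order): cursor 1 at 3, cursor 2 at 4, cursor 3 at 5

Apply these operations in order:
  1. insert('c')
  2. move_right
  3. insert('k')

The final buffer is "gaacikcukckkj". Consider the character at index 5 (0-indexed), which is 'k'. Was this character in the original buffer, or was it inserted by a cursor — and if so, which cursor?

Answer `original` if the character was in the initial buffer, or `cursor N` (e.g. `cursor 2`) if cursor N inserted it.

Answer: cursor 1

Derivation:
After op 1 (insert('c')): buffer="gaacicuckj" (len 10), cursors c1@4 c2@6 c3@8, authorship ...1.2.3..
After op 2 (move_right): buffer="gaacicuckj" (len 10), cursors c1@5 c2@7 c3@9, authorship ...1.2.3..
After op 3 (insert('k')): buffer="gaacikcukckkj" (len 13), cursors c1@6 c2@9 c3@12, authorship ...1.12.23.3.
Authorship (.=original, N=cursor N): . . . 1 . 1 2 . 2 3 . 3 .
Index 5: author = 1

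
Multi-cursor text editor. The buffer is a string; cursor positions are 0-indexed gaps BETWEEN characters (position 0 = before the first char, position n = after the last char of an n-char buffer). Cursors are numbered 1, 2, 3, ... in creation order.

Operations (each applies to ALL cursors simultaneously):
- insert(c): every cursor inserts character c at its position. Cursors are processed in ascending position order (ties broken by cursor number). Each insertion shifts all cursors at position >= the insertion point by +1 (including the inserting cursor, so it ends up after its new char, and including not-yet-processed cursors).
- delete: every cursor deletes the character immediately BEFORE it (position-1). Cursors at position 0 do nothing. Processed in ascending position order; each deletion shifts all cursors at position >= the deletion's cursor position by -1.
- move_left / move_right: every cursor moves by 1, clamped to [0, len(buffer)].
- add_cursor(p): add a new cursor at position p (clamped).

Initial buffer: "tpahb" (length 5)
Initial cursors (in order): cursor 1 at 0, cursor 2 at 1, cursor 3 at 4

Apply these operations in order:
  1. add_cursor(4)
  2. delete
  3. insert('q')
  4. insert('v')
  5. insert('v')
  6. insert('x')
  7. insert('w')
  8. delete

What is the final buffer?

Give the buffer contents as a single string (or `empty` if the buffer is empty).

After op 1 (add_cursor(4)): buffer="tpahb" (len 5), cursors c1@0 c2@1 c3@4 c4@4, authorship .....
After op 2 (delete): buffer="pb" (len 2), cursors c1@0 c2@0 c3@1 c4@1, authorship ..
After op 3 (insert('q')): buffer="qqpqqb" (len 6), cursors c1@2 c2@2 c3@5 c4@5, authorship 12.34.
After op 4 (insert('v')): buffer="qqvvpqqvvb" (len 10), cursors c1@4 c2@4 c3@9 c4@9, authorship 1212.3434.
After op 5 (insert('v')): buffer="qqvvvvpqqvvvvb" (len 14), cursors c1@6 c2@6 c3@13 c4@13, authorship 121212.343434.
After op 6 (insert('x')): buffer="qqvvvvxxpqqvvvvxxb" (len 18), cursors c1@8 c2@8 c3@17 c4@17, authorship 12121212.34343434.
After op 7 (insert('w')): buffer="qqvvvvxxwwpqqvvvvxxwwb" (len 22), cursors c1@10 c2@10 c3@21 c4@21, authorship 1212121212.3434343434.
After op 8 (delete): buffer="qqvvvvxxpqqvvvvxxb" (len 18), cursors c1@8 c2@8 c3@17 c4@17, authorship 12121212.34343434.

Answer: qqvvvvxxpqqvvvvxxb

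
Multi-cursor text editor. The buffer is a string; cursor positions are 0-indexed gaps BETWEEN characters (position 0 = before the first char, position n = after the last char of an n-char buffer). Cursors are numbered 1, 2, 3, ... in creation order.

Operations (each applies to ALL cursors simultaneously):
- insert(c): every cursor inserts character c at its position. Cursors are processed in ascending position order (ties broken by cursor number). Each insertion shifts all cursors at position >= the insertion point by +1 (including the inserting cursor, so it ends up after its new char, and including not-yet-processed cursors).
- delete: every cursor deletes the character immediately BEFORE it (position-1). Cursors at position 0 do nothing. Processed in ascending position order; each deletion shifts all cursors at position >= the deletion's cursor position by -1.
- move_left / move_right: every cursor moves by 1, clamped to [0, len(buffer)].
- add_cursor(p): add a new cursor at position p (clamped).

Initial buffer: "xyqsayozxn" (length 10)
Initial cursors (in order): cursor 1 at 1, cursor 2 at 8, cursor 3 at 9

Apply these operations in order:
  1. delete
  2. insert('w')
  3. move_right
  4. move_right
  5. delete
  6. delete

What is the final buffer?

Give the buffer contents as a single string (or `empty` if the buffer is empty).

Answer: wsay

Derivation:
After op 1 (delete): buffer="yqsayon" (len 7), cursors c1@0 c2@6 c3@6, authorship .......
After op 2 (insert('w')): buffer="wyqsayowwn" (len 10), cursors c1@1 c2@9 c3@9, authorship 1......23.
After op 3 (move_right): buffer="wyqsayowwn" (len 10), cursors c1@2 c2@10 c3@10, authorship 1......23.
After op 4 (move_right): buffer="wyqsayowwn" (len 10), cursors c1@3 c2@10 c3@10, authorship 1......23.
After op 5 (delete): buffer="wysayow" (len 7), cursors c1@2 c2@7 c3@7, authorship 1.....2
After op 6 (delete): buffer="wsay" (len 4), cursors c1@1 c2@4 c3@4, authorship 1...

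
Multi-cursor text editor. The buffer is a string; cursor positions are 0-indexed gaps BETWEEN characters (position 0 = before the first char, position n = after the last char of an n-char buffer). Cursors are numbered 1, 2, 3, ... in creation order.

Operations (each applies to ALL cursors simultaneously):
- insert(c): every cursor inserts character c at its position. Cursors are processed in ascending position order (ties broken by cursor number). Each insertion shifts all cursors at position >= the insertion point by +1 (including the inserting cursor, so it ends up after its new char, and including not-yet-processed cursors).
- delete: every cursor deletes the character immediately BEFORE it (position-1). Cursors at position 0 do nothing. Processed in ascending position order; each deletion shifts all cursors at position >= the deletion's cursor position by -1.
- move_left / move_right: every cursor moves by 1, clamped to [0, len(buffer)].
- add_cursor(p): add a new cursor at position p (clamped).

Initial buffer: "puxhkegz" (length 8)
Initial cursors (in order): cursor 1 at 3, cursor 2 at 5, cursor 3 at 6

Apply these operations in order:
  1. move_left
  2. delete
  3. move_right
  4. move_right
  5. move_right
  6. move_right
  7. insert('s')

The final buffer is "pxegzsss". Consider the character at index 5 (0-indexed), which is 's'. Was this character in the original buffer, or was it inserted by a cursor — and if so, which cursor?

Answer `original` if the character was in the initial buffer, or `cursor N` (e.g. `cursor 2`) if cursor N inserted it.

Answer: cursor 1

Derivation:
After op 1 (move_left): buffer="puxhkegz" (len 8), cursors c1@2 c2@4 c3@5, authorship ........
After op 2 (delete): buffer="pxegz" (len 5), cursors c1@1 c2@2 c3@2, authorship .....
After op 3 (move_right): buffer="pxegz" (len 5), cursors c1@2 c2@3 c3@3, authorship .....
After op 4 (move_right): buffer="pxegz" (len 5), cursors c1@3 c2@4 c3@4, authorship .....
After op 5 (move_right): buffer="pxegz" (len 5), cursors c1@4 c2@5 c3@5, authorship .....
After op 6 (move_right): buffer="pxegz" (len 5), cursors c1@5 c2@5 c3@5, authorship .....
After op 7 (insert('s')): buffer="pxegzsss" (len 8), cursors c1@8 c2@8 c3@8, authorship .....123
Authorship (.=original, N=cursor N): . . . . . 1 2 3
Index 5: author = 1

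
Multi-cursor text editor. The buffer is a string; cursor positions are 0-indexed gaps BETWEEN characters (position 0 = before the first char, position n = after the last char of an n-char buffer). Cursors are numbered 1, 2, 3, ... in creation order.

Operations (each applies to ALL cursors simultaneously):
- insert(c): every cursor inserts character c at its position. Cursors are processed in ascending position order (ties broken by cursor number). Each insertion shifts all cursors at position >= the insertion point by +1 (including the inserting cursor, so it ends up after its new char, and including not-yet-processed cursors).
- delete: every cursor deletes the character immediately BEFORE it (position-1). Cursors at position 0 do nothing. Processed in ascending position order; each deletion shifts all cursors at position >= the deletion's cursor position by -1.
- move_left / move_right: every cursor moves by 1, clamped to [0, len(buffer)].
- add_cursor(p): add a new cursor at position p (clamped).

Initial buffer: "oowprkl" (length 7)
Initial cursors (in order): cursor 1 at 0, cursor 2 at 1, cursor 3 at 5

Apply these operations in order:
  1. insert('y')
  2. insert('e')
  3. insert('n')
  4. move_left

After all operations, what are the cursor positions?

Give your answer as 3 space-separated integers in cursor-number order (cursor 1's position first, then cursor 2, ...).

Answer: 2 6 13

Derivation:
After op 1 (insert('y')): buffer="yoyowprykl" (len 10), cursors c1@1 c2@3 c3@8, authorship 1.2....3..
After op 2 (insert('e')): buffer="yeoyeowpryekl" (len 13), cursors c1@2 c2@5 c3@11, authorship 11.22....33..
After op 3 (insert('n')): buffer="yenoyenowpryenkl" (len 16), cursors c1@3 c2@7 c3@14, authorship 111.222....333..
After op 4 (move_left): buffer="yenoyenowpryenkl" (len 16), cursors c1@2 c2@6 c3@13, authorship 111.222....333..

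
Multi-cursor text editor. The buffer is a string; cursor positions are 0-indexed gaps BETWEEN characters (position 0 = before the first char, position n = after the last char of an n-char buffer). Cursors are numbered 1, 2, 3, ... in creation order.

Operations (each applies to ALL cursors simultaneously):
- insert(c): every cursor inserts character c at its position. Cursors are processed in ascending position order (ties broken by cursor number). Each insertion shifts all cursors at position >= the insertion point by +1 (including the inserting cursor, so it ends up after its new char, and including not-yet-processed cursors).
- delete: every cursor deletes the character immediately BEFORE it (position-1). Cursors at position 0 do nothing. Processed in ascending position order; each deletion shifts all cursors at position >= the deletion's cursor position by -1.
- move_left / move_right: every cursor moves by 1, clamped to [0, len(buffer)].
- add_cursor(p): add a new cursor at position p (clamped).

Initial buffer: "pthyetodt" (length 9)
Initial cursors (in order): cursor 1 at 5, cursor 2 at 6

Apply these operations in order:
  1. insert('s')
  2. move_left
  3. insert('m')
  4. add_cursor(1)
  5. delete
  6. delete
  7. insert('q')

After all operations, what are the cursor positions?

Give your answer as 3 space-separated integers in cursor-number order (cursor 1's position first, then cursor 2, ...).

Answer: 5 7 1

Derivation:
After op 1 (insert('s')): buffer="pthyestsodt" (len 11), cursors c1@6 c2@8, authorship .....1.2...
After op 2 (move_left): buffer="pthyestsodt" (len 11), cursors c1@5 c2@7, authorship .....1.2...
After op 3 (insert('m')): buffer="pthyemstmsodt" (len 13), cursors c1@6 c2@9, authorship .....11.22...
After op 4 (add_cursor(1)): buffer="pthyemstmsodt" (len 13), cursors c3@1 c1@6 c2@9, authorship .....11.22...
After op 5 (delete): buffer="thyestsodt" (len 10), cursors c3@0 c1@4 c2@6, authorship ....1.2...
After op 6 (delete): buffer="thyssodt" (len 8), cursors c3@0 c1@3 c2@4, authorship ...12...
After op 7 (insert('q')): buffer="qthyqsqsodt" (len 11), cursors c3@1 c1@5 c2@7, authorship 3...1122...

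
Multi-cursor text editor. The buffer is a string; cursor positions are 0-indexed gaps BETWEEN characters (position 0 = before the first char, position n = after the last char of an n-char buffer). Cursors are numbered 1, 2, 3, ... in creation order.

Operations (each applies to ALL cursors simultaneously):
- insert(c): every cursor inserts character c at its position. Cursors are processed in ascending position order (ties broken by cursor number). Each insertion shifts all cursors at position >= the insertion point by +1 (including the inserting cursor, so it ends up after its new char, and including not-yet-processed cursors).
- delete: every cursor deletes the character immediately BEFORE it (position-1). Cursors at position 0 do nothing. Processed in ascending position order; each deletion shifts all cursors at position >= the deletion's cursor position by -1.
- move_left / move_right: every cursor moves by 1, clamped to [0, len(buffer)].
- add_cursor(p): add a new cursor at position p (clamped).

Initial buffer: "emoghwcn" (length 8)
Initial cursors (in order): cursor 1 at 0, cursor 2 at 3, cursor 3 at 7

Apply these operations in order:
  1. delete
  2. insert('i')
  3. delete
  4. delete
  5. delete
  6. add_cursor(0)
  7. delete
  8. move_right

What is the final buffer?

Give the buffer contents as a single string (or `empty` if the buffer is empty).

After op 1 (delete): buffer="emghwn" (len 6), cursors c1@0 c2@2 c3@5, authorship ......
After op 2 (insert('i')): buffer="iemighwin" (len 9), cursors c1@1 c2@4 c3@8, authorship 1..2...3.
After op 3 (delete): buffer="emghwn" (len 6), cursors c1@0 c2@2 c3@5, authorship ......
After op 4 (delete): buffer="eghn" (len 4), cursors c1@0 c2@1 c3@3, authorship ....
After op 5 (delete): buffer="gn" (len 2), cursors c1@0 c2@0 c3@1, authorship ..
After op 6 (add_cursor(0)): buffer="gn" (len 2), cursors c1@0 c2@0 c4@0 c3@1, authorship ..
After op 7 (delete): buffer="n" (len 1), cursors c1@0 c2@0 c3@0 c4@0, authorship .
After op 8 (move_right): buffer="n" (len 1), cursors c1@1 c2@1 c3@1 c4@1, authorship .

Answer: n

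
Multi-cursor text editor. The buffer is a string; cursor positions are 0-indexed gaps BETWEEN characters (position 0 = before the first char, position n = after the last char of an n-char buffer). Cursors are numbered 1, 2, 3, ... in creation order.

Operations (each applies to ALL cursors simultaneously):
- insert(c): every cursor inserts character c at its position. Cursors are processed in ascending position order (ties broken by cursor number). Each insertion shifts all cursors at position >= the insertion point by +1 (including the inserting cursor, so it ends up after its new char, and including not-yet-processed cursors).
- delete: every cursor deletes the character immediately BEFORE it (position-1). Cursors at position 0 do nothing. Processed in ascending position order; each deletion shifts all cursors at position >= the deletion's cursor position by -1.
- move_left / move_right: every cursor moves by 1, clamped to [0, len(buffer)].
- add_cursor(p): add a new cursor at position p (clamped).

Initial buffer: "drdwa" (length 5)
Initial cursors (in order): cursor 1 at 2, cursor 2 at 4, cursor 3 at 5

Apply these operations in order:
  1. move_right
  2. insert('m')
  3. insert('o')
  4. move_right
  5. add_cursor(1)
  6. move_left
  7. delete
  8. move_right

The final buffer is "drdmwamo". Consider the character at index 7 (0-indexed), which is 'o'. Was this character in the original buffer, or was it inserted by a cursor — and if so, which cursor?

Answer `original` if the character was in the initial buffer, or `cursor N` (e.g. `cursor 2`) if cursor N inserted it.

After op 1 (move_right): buffer="drdwa" (len 5), cursors c1@3 c2@5 c3@5, authorship .....
After op 2 (insert('m')): buffer="drdmwamm" (len 8), cursors c1@4 c2@8 c3@8, authorship ...1..23
After op 3 (insert('o')): buffer="drdmowammoo" (len 11), cursors c1@5 c2@11 c3@11, authorship ...11..2323
After op 4 (move_right): buffer="drdmowammoo" (len 11), cursors c1@6 c2@11 c3@11, authorship ...11..2323
After op 5 (add_cursor(1)): buffer="drdmowammoo" (len 11), cursors c4@1 c1@6 c2@11 c3@11, authorship ...11..2323
After op 6 (move_left): buffer="drdmowammoo" (len 11), cursors c4@0 c1@5 c2@10 c3@10, authorship ...11..2323
After op 7 (delete): buffer="drdmwamo" (len 8), cursors c4@0 c1@4 c2@7 c3@7, authorship ...1..23
After op 8 (move_right): buffer="drdmwamo" (len 8), cursors c4@1 c1@5 c2@8 c3@8, authorship ...1..23
Authorship (.=original, N=cursor N): . . . 1 . . 2 3
Index 7: author = 3

Answer: cursor 3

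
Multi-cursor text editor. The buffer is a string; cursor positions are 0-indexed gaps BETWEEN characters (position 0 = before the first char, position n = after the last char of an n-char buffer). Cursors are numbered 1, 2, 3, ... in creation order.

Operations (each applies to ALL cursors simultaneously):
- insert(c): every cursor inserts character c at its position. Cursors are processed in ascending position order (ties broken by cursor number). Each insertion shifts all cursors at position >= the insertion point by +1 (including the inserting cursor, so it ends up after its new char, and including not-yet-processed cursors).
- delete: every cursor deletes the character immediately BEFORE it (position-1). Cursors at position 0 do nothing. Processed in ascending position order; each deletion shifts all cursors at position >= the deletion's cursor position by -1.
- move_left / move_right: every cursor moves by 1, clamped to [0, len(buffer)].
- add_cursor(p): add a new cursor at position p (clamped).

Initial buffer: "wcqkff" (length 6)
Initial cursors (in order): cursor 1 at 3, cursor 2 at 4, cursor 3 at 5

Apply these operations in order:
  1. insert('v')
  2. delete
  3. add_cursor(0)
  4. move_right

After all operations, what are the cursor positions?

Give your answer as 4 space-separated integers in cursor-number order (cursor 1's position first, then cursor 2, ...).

After op 1 (insert('v')): buffer="wcqvkvfvf" (len 9), cursors c1@4 c2@6 c3@8, authorship ...1.2.3.
After op 2 (delete): buffer="wcqkff" (len 6), cursors c1@3 c2@4 c3@5, authorship ......
After op 3 (add_cursor(0)): buffer="wcqkff" (len 6), cursors c4@0 c1@3 c2@4 c3@5, authorship ......
After op 4 (move_right): buffer="wcqkff" (len 6), cursors c4@1 c1@4 c2@5 c3@6, authorship ......

Answer: 4 5 6 1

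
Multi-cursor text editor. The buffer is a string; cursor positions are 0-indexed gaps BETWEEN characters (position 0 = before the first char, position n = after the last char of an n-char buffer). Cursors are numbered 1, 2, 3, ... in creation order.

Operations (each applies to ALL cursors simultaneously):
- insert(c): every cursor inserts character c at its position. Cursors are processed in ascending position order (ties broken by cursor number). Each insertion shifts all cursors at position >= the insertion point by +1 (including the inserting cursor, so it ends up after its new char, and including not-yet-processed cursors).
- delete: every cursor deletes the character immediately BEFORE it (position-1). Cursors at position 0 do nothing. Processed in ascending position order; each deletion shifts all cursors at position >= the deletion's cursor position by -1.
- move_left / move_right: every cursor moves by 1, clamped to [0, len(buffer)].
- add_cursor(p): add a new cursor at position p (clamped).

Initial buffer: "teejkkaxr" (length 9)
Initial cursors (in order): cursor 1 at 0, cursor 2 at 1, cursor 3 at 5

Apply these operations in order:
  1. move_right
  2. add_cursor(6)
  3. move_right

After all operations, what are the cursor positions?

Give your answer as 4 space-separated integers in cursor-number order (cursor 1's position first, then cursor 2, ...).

After op 1 (move_right): buffer="teejkkaxr" (len 9), cursors c1@1 c2@2 c3@6, authorship .........
After op 2 (add_cursor(6)): buffer="teejkkaxr" (len 9), cursors c1@1 c2@2 c3@6 c4@6, authorship .........
After op 3 (move_right): buffer="teejkkaxr" (len 9), cursors c1@2 c2@3 c3@7 c4@7, authorship .........

Answer: 2 3 7 7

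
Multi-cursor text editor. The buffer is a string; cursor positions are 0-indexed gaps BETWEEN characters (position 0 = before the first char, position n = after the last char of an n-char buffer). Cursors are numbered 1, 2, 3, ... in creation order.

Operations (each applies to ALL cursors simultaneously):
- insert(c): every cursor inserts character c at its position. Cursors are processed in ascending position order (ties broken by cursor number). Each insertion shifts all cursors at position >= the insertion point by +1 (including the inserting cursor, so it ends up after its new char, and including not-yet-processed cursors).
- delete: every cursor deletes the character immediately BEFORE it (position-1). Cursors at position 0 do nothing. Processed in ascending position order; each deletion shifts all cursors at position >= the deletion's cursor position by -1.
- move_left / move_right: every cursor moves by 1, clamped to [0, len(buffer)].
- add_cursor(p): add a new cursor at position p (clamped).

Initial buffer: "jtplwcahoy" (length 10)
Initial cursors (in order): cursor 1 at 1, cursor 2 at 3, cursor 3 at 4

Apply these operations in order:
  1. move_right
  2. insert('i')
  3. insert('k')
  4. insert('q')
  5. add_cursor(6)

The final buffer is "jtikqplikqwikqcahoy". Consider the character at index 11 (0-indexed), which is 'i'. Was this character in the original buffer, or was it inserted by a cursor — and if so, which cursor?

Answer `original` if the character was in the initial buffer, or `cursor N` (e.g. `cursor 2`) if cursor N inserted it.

After op 1 (move_right): buffer="jtplwcahoy" (len 10), cursors c1@2 c2@4 c3@5, authorship ..........
After op 2 (insert('i')): buffer="jtipliwicahoy" (len 13), cursors c1@3 c2@6 c3@8, authorship ..1..2.3.....
After op 3 (insert('k')): buffer="jtikplikwikcahoy" (len 16), cursors c1@4 c2@8 c3@11, authorship ..11..22.33.....
After op 4 (insert('q')): buffer="jtikqplikqwikqcahoy" (len 19), cursors c1@5 c2@10 c3@14, authorship ..111..222.333.....
After op 5 (add_cursor(6)): buffer="jtikqplikqwikqcahoy" (len 19), cursors c1@5 c4@6 c2@10 c3@14, authorship ..111..222.333.....
Authorship (.=original, N=cursor N): . . 1 1 1 . . 2 2 2 . 3 3 3 . . . . .
Index 11: author = 3

Answer: cursor 3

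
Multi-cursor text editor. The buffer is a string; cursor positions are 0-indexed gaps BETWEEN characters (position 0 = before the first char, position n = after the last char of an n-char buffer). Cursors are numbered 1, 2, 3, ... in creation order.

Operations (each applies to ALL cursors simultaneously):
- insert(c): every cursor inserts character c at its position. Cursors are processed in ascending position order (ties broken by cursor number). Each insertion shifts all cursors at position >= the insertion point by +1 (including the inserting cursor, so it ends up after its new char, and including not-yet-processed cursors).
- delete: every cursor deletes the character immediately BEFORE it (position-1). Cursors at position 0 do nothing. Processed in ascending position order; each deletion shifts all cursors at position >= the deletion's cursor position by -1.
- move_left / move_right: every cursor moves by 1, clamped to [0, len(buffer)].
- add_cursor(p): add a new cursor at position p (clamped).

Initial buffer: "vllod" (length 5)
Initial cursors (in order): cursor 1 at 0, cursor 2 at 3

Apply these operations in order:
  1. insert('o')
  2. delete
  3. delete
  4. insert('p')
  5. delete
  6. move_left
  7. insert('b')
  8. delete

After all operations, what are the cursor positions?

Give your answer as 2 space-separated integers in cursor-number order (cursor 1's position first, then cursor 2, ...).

Answer: 0 1

Derivation:
After op 1 (insert('o')): buffer="ovllood" (len 7), cursors c1@1 c2@5, authorship 1...2..
After op 2 (delete): buffer="vllod" (len 5), cursors c1@0 c2@3, authorship .....
After op 3 (delete): buffer="vlod" (len 4), cursors c1@0 c2@2, authorship ....
After op 4 (insert('p')): buffer="pvlpod" (len 6), cursors c1@1 c2@4, authorship 1..2..
After op 5 (delete): buffer="vlod" (len 4), cursors c1@0 c2@2, authorship ....
After op 6 (move_left): buffer="vlod" (len 4), cursors c1@0 c2@1, authorship ....
After op 7 (insert('b')): buffer="bvblod" (len 6), cursors c1@1 c2@3, authorship 1.2...
After op 8 (delete): buffer="vlod" (len 4), cursors c1@0 c2@1, authorship ....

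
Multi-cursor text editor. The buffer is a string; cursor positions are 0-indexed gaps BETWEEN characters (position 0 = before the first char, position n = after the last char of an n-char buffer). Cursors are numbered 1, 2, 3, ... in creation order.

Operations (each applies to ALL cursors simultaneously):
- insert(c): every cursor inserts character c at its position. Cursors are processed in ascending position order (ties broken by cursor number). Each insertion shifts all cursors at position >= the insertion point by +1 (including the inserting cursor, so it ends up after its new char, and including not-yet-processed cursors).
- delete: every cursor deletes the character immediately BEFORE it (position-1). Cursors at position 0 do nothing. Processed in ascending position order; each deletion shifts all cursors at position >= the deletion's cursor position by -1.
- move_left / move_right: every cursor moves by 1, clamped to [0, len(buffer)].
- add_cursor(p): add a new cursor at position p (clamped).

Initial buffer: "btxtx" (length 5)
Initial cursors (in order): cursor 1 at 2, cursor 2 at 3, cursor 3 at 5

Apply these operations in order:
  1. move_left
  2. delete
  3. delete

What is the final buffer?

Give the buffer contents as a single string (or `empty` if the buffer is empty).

Answer: x

Derivation:
After op 1 (move_left): buffer="btxtx" (len 5), cursors c1@1 c2@2 c3@4, authorship .....
After op 2 (delete): buffer="xx" (len 2), cursors c1@0 c2@0 c3@1, authorship ..
After op 3 (delete): buffer="x" (len 1), cursors c1@0 c2@0 c3@0, authorship .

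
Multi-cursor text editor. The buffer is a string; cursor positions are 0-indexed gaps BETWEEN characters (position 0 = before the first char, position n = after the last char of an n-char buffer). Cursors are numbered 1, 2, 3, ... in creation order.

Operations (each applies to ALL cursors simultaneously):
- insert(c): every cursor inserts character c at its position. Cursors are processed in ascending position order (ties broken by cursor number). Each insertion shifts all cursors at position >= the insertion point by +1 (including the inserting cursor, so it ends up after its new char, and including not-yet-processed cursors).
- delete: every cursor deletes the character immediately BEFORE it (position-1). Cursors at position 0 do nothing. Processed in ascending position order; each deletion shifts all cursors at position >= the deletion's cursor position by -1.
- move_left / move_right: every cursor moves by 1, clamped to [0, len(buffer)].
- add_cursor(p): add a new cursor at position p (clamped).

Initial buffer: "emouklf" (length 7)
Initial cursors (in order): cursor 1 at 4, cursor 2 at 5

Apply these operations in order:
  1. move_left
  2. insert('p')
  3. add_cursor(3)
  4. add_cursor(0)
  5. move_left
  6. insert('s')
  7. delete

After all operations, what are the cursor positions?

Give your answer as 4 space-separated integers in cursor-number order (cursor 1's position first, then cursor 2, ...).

After op 1 (move_left): buffer="emouklf" (len 7), cursors c1@3 c2@4, authorship .......
After op 2 (insert('p')): buffer="emopupklf" (len 9), cursors c1@4 c2@6, authorship ...1.2...
After op 3 (add_cursor(3)): buffer="emopupklf" (len 9), cursors c3@3 c1@4 c2@6, authorship ...1.2...
After op 4 (add_cursor(0)): buffer="emopupklf" (len 9), cursors c4@0 c3@3 c1@4 c2@6, authorship ...1.2...
After op 5 (move_left): buffer="emopupklf" (len 9), cursors c4@0 c3@2 c1@3 c2@5, authorship ...1.2...
After op 6 (insert('s')): buffer="semsospuspklf" (len 13), cursors c4@1 c3@4 c1@6 c2@9, authorship 4..3.11.22...
After op 7 (delete): buffer="emopupklf" (len 9), cursors c4@0 c3@2 c1@3 c2@5, authorship ...1.2...

Answer: 3 5 2 0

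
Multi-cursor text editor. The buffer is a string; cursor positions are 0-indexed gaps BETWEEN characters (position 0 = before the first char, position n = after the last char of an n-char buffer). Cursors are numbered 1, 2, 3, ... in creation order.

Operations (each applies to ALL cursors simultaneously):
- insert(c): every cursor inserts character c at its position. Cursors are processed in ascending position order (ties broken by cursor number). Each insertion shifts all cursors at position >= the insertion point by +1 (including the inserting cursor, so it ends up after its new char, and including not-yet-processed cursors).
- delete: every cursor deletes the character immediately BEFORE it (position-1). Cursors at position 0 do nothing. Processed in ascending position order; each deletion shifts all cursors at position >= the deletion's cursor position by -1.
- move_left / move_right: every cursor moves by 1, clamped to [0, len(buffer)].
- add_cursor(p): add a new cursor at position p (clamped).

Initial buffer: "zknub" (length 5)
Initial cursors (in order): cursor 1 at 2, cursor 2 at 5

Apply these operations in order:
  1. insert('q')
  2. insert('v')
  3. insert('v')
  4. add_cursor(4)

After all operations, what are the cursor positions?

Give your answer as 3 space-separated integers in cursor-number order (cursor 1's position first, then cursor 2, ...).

After op 1 (insert('q')): buffer="zkqnubq" (len 7), cursors c1@3 c2@7, authorship ..1...2
After op 2 (insert('v')): buffer="zkqvnubqv" (len 9), cursors c1@4 c2@9, authorship ..11...22
After op 3 (insert('v')): buffer="zkqvvnubqvv" (len 11), cursors c1@5 c2@11, authorship ..111...222
After op 4 (add_cursor(4)): buffer="zkqvvnubqvv" (len 11), cursors c3@4 c1@5 c2@11, authorship ..111...222

Answer: 5 11 4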